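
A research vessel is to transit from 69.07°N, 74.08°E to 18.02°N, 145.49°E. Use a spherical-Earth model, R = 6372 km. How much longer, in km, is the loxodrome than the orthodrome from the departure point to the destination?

271 km

Great circle: cos σ = sin φ₁ sin φ₂ + cos φ₁ cos φ₂ cos Δλ,  σ = 1.1623 rad → d_gc = 7406.2 km
Rhumb line: Δψ = -1.3692, q = Δφ/Δψ = 0.6508, d_rh = R√(Δφ²+q²Δλ²) = 7677.4 km
Excess = 7677.4 − 7406.2 = 271.2 ≈ 271 km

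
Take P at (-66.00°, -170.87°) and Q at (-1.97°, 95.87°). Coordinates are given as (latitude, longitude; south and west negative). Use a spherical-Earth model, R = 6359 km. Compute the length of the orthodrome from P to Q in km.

Haversine: a = sin²(Δφ/2)+cos φ₁ cos φ₂ sin²(Δλ/2) = 0.49586;  σ = 2·atan2(√a,√(1−a))
σ = 89.525° → d = Rσ = 6359·1.56251 = 9936 km

9936 km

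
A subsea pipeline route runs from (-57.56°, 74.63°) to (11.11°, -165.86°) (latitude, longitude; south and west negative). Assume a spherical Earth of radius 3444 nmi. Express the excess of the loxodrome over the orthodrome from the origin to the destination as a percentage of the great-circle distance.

5.7%

Great circle: σ = 2.0063 rad → d_gc = Rσ = 6909.81 nmi
Rhumb: Δφ = +1.1985, Δλ = +2.0858, Δψ = +1.4299, q = Δφ/Δψ = 0.8382 → d_rh = R√(Δφ²+q²Δλ²) = 7300.23 nmi
Excess = (7300.23 − 6909.81) / 6909.81 = 390.42 / 6909.81 = 5.6502% ≈ 5.7%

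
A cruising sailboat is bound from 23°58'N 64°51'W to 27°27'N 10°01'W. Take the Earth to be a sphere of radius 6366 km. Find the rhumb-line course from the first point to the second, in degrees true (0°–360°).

Meridional parts: M(φ₁)=+0.4311, M(φ₂)=+0.4985 → ΔM = +0.0675;  Δλ = +0.9570 rad
tan C = Δλ / ΔM = +14.1802 → C = 85.97°

86.0°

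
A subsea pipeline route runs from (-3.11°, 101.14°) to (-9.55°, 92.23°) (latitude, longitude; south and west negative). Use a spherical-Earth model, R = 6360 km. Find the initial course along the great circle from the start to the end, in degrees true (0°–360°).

233.6°

N = sin Δλ·cos φ₂ = -0.1527;  D = cos φ₁ sin φ₂ − sin φ₁ cos φ₂ cos Δλ = -0.1128
initial course = atan2(N, D) = 233.55°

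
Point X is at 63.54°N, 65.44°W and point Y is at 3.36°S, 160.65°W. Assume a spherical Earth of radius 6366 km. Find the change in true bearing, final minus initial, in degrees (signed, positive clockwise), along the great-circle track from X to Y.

Initial bearing θ₁ = atan2(sin Δλ cos φ₂, cos φ₁ sin φ₂ − sin φ₁ cos φ₂ cos Δλ) = 273.17°
Final bearing θ₂ = (initial bearing from the destination back to the start) + 180° = 206.47°
Δθ = θ₂ − θ₁ = -66.7°

-66.7°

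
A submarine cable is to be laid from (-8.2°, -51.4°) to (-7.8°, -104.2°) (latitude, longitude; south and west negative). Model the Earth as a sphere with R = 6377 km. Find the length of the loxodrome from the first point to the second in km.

5820 km

Δψ = ln[tan(π/4+φ₂/2)/tan(π/4+φ₁/2)] = +0.0070;  Δφ = +0.0070 rad,  Δλ = -0.9215 rad
q = Δφ/Δψ = 0.9903
d = R·√(Δφ² + q²Δλ²) = 6377·0.91259 = 5820 km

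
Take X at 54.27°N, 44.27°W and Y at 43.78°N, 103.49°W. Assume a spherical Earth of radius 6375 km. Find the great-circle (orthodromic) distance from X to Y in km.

Haversine: a = sin²(Δφ/2)+cos φ₁ cos φ₂ sin²(Δλ/2) = 0.11129;  σ = 2·atan2(√a,√(1−a))
σ = 38.975° → d = Rσ = 6375·0.68023 = 4336 km

4336 km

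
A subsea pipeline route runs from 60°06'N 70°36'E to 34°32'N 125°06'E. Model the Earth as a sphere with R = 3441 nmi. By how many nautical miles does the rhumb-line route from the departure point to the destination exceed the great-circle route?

57 nmi

Great circle: cos σ = sin φ₁ sin φ₂ + cos φ₁ cos φ₂ cos Δλ,  σ = 0.7526 rad → d_gc = 2589.8 nmi
Rhumb line: Δψ = -0.6775, q = Δφ/Δψ = 0.6586, d_rh = R√(Δφ²+q²Δλ²) = 2646.6 nmi
Excess = 2646.6 − 2589.8 = 56.8 ≈ 57 nmi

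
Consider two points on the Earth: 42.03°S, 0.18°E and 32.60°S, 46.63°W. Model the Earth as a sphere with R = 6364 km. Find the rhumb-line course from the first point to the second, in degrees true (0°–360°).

Meridional parts: M(φ₁)=-0.8099, M(φ₂)=-0.6024 → ΔM = +0.2074;  Δλ = -0.8170 rad
tan C = Δλ / ΔM = -3.9382 → C = 284.25°

284.2°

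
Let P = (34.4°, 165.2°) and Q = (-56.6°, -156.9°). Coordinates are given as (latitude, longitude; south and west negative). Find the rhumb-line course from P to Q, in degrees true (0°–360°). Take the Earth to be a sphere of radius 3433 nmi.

Meridional parts: M(φ₁)=+0.6401, M(φ₂)=-1.2039 → ΔM = -1.8440;  Δλ = +0.6615 rad
tan C = Δλ / ΔM = -0.3587 → C = 160.27°

160.3°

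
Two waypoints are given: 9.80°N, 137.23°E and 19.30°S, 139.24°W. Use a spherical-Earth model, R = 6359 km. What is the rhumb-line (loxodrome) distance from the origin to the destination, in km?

Rhumb course C = atan2(Δλ, Δψ) with Δψ = ln[tan(π/4+φ₂/2)/tan(π/4+φ₁/2)] = -0.5153, Δλ = +1.4579 → C = 109.47°
d = R·|Δφ| / |cos C| = 6359·0.50789 / 0.33325 = 9692 km

9692 km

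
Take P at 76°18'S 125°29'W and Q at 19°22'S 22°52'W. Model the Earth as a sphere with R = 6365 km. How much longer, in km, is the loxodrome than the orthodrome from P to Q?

Great circle: cos σ = sin φ₁ sin φ₂ + cos φ₁ cos φ₂ cos Δλ,  σ = 1.2939 rad → d_gc = 8235.7 km
Rhumb line: Δψ = +1.7746, q = Δφ/Δψ = 0.5600, d_rh = R√(Δφ²+q²Δλ²) = 8986.1 km
Excess = 8986.1 − 8235.7 = 750.4 ≈ 750 km

750 km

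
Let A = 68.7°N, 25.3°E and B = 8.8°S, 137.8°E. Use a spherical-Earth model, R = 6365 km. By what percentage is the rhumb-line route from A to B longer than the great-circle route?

7.1%

Great circle: σ = 1.8545 rad → d_gc = Rσ = 11803.9 km
Rhumb: Δφ = -1.3526, Δλ = +1.9635, Δψ = -1.8253, q = Δφ/Δψ = 0.7411 → d_rh = R√(Δφ²+q²Δλ²) = 12645.2 km
Excess = (12645.2 − 11803.9) / 11803.9 = 841.3 / 11803.9 = 7.13% ≈ 7.1%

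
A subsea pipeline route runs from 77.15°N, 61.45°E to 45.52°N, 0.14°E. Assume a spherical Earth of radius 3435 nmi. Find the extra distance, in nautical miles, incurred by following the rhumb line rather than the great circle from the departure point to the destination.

Great circle: cos σ = sin φ₁ sin φ₂ + cos φ₁ cos φ₂ cos Δλ,  σ = 0.6913 rad → d_gc = 2374.5 nmi
Rhumb line: Δψ = -1.2896, q = Δφ/Δψ = 0.4281, d_rh = R√(Δφ²+q²Δλ²) = 2464.1 nmi
Excess = 2464.1 − 2374.5 = 89.6 ≈ 90 nmi

90 nmi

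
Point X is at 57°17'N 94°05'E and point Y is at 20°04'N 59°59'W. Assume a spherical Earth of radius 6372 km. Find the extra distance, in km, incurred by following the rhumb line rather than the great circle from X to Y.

Great circle: cos σ = sin φ₁ sin φ₂ + cos φ₁ cos φ₂ cos Δλ,  σ = 1.7395 rad → d_gc = 11083.9 km
Rhumb line: Δψ = -0.8682, q = Δφ/Δψ = 0.7482, d_rh = R√(Δφ²+q²Δλ²) = 13471.1 km
Excess = 13471.1 − 11083.9 = 2387.2 ≈ 2387 km

2387 km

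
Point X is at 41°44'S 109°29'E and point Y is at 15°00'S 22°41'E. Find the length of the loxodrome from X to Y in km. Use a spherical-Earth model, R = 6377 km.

8890 km

Rhumb course C = atan2(Δλ, Δψ) with Δψ = ln[tan(π/4+φ₂/2)/tan(π/4+φ₁/2)] = +0.5381, Δλ = -1.5149 → C = 289.55°
d = R·|Δφ| / |cos C| = 6377·0.46658 / 0.33469 = 8890 km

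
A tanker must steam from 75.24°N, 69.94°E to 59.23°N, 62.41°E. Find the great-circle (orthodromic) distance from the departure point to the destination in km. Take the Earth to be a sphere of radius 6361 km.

cos σ = sin φ₁ sin φ₂ + cos φ₁ cos φ₂ cos Δλ
      = sin(75.24°)sin(59.23°) + cos(75.24°)cos(59.23°)cos(-7.53°) = 0.9601
σ = 16.242° → d = Rσ = 6361·0.28347 = 1803 km

1803 km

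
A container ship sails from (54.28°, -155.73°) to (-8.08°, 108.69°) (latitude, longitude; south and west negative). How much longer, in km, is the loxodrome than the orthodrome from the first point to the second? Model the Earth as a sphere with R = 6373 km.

327 km

Great circle: cos σ = sin φ₁ sin φ₂ + cos φ₁ cos φ₂ cos Δλ,  σ = 1.7419 rad → d_gc = 11101.4 km
Rhumb line: Δψ = -1.2740, q = Δφ/Δψ = 0.8543, d_rh = R√(Δφ²+q²Δλ²) = 11428.1 km
Excess = 11428.1 − 11101.4 = 326.7 ≈ 327 km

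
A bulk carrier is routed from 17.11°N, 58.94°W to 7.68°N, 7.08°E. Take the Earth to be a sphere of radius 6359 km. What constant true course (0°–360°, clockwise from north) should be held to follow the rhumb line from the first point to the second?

Δψ = ln[tan(π/4+φ₂/2)/tan(π/4+φ₁/2)] = -0.1687
Δλ = +1.1523 rad (taken the short way round)
course = atan2(Δλ, Δψ) = 98.33°

98.3°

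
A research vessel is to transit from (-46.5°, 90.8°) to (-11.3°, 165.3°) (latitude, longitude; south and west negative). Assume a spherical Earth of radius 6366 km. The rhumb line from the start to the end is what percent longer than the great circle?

Great circle: σ = 1.2424 rad → d_gc = Rσ = 7909.1 km
Rhumb: Δφ = +0.6144, Δλ = +1.3003, Δψ = +0.7204, q = Δφ/Δψ = 0.8528 → d_rh = R√(Δφ²+q²Δλ²) = 8070.2 km
Excess = (8070.2 − 7909.1) / 7909.1 = 161.1 / 7909.1 = 2.04% ≈ 2.0%

2.0%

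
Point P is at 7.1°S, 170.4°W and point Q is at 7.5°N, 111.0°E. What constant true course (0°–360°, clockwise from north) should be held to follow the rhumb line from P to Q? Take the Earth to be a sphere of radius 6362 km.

Δψ = ln[tan(π/4+φ₂/2)/tan(π/4+φ₁/2)] = +0.2555
Δλ = -1.3718 rad (taken the short way round)
course = atan2(Δλ, Δψ) = 280.55°

280.6°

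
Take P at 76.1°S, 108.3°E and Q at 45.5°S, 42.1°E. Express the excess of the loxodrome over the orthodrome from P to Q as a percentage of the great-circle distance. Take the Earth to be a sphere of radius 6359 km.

Great circle: σ = 0.7070 rad → d_gc = Rσ = 4495.8 km
Rhumb: Δφ = +0.5341, Δλ = -1.1554, Δψ = +1.2108, q = Δφ/Δψ = 0.4411 → d_rh = R√(Δφ²+q²Δλ²) = 4694.3 km
Excess = (4694.3 − 4495.8) / 4495.8 = 198.5 / 4495.8 = 4.42% ≈ 4.4%

4.4%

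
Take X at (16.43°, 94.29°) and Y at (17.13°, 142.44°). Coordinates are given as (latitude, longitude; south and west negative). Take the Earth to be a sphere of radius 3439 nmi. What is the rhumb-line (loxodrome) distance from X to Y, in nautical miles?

2767 nmi

Δψ = ln[tan(π/4+φ₂/2)/tan(π/4+φ₁/2)] = +0.0128;  Δφ = +0.0122 rad,  Δλ = +0.8404 rad
q = Δφ/Δψ = 0.9574
d = R·√(Δφ² + q²Δλ²) = 3439·0.80468 = 2767 nmi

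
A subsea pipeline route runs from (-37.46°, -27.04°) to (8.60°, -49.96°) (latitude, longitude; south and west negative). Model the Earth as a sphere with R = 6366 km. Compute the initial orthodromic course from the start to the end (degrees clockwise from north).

θ = atan2( sin Δλ·cos φ₂ ,  cos φ₁ sin φ₂ − sin φ₁ cos φ₂ cos Δλ )
  = atan2(-0.3851, +0.6726) = 330.21°

330.2°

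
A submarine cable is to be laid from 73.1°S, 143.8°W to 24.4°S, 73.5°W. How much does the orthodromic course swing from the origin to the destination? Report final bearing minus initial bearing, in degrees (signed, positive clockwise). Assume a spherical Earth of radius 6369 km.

-60.3°

Initial bearing θ₁ = atan2(sin Δλ cos φ₂, cos φ₁ sin φ₂ − sin φ₁ cos φ₂ cos Δλ) = 78.55°
Final bearing θ₂ = (initial bearing from the destination back to the start) + 180° = 18.23°
Δθ = θ₂ − θ₁ = -60.3°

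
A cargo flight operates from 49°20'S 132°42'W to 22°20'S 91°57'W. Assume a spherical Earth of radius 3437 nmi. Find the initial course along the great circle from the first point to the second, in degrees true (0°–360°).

N = sin Δλ·cos φ₂ = +0.6038;  D = cos φ₁ sin φ₂ − sin φ₁ cos φ₂ cos Δλ = +0.2839
initial course = atan2(N, D) = 64.82°

64.8°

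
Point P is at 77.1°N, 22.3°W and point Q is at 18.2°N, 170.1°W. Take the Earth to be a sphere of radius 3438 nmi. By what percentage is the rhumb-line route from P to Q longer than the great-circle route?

21.7%

Great circle: σ = 1.4455 rad → d_gc = Rσ = 4969.6 nmi
Rhumb: Δφ = -1.0280, Δλ = -2.5796, Δψ = -1.8568, q = Δφ/Δψ = 0.5536 → d_rh = R√(Δφ²+q²Δλ²) = 6049.8 nmi
Excess = (6049.8 − 4969.6) / 4969.6 = 1080.2 / 4969.6 = 21.74% ≈ 21.7%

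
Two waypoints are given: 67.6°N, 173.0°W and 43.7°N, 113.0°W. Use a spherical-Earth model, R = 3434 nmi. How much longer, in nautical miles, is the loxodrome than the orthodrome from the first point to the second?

77 nmi

Great circle: cos σ = sin φ₁ sin φ₂ + cos φ₁ cos φ₂ cos Δλ,  σ = 0.6817 rad → d_gc = 2341.0 nmi
Rhumb line: Δψ = -0.7698, q = Δφ/Δψ = 0.5419, d_rh = R√(Δφ²+q²Δλ²) = 2418.4 nmi
Excess = 2418.4 − 2341.0 = 77.4 ≈ 77 nmi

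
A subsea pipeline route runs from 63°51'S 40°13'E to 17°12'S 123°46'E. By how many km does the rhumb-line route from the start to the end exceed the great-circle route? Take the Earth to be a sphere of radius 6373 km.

Great circle: cos σ = sin φ₁ sin φ₂ + cos φ₁ cos φ₂ cos Δλ,  σ = 1.2527 rad → d_gc = 7983.6 km
Rhumb line: Δψ = +1.1551, q = Δφ/Δψ = 0.7048, d_rh = R√(Δφ²+q²Δλ²) = 8356.5 km
Excess = 8356.5 − 7983.6 = 372.9 ≈ 373 km

373 km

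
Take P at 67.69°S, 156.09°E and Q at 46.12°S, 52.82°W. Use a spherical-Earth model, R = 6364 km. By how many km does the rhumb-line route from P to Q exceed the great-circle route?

Great circle: cos σ = sin φ₁ sin φ₂ + cos φ₁ cos φ₂ cos Δλ,  σ = 1.1191 rad → d_gc = 7121.9 km
Rhumb line: Δψ = +0.7143, q = Δφ/Δψ = 0.5270, d_rh = R√(Δφ²+q²Δλ²) = 9163.6 km
Excess = 9163.6 − 7121.9 = 2041.7 ≈ 2042 km

2042 km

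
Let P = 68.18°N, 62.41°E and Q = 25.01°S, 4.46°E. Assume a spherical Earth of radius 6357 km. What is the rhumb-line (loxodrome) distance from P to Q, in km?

11479 km

Rhumb course C = atan2(Δλ, Δψ) with Δψ = ln[tan(π/4+φ₂/2)/tan(π/4+φ₁/2)] = -2.0974, Δλ = -1.0114 → C = 205.74°
d = R·|Δφ| / |cos C| = 6357·1.62647 / 0.90074 = 11479 km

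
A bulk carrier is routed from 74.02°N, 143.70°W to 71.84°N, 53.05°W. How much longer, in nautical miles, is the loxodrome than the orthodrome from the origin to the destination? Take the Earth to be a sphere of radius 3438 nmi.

Great circle: cos σ = sin φ₁ sin φ₂ + cos φ₁ cos φ₂ cos Δλ,  σ = 0.4214 rad → d_gc = 1448.9 nmi
Rhumb line: Δψ = -0.1298, q = Δφ/Δψ = 0.2931, d_rh = R√(Δφ²+q²Δλ²) = 1599.9 nmi
Excess = 1599.9 − 1448.9 = 151.0 ≈ 151 nmi

151 nmi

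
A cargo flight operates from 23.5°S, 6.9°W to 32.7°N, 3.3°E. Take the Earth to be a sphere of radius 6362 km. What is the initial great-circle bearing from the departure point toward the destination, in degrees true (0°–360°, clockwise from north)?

10.2°

θ = atan2( sin Δλ·cos φ₂ ,  cos φ₁ sin φ₂ − sin φ₁ cos φ₂ cos Δλ )
  = atan2(+0.1490, +0.8257) = 10.23°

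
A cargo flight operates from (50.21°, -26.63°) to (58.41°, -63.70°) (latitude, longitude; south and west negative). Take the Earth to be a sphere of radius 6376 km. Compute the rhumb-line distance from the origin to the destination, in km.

Rhumb course C = atan2(Δλ, Δψ) with Δψ = ln[tan(π/4+φ₂/2)/tan(π/4+φ₁/2)] = +0.2463, Δλ = -0.6470 → C = 290.84°
d = R·|Δφ| / |cos C| = 6376·0.14312 / 0.35583 = 2564 km

2564 km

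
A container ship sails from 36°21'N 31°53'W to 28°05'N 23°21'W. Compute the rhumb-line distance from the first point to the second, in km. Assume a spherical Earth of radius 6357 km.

Δψ = ln[tan(π/4+φ₂/2)/tan(π/4+φ₁/2)] = -0.1708;  Δφ = -0.1443 rad,  Δλ = +0.1489 rad
q = Δφ/Δψ = 0.8447
d = R·√(Δφ² + q²Δλ²) = 6357·0.19143 = 1217 km

1217 km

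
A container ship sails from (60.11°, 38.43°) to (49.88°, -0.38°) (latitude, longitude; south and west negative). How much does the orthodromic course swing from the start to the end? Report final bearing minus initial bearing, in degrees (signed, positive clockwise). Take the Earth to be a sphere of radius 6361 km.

Initial bearing θ₁ = atan2(sin Δλ cos φ₂, cos φ₁ sin φ₂ − sin φ₁ cos φ₂ cos Δλ) = 262.35°
Final bearing θ₂ = (initial bearing from the destination back to the start) + 180° = 230.04°
Δθ = θ₂ − θ₁ = -32.3°

-32.3°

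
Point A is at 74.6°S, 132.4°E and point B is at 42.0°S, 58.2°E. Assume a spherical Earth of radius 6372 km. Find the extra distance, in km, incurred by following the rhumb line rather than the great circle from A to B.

Great circle: cos σ = sin φ₁ sin φ₂ + cos φ₁ cos φ₂ cos Δλ,  σ = 0.7970 rad → d_gc = 5078.6 km
Rhumb line: Δψ = +1.1918, q = Δφ/Δψ = 0.4774, d_rh = R√(Δφ²+q²Δλ²) = 5354.0 km
Excess = 5354.0 − 5078.6 = 275.4 ≈ 275 km

275 km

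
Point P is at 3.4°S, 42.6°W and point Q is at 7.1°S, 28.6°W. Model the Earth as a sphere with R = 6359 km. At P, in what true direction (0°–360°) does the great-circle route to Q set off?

105.4°

N = sin Δλ·cos φ₂ = +0.2401;  D = cos φ₁ sin φ₂ − sin φ₁ cos φ₂ cos Δλ = -0.0663
initial course = atan2(N, D) = 105.43°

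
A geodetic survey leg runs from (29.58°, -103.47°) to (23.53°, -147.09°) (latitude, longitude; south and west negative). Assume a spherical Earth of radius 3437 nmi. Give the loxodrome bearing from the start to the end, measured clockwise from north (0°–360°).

Meridional parts: M(φ₁)=+0.5409, M(φ₂)=+0.4227 → ΔM = -0.1181;  Δλ = -0.7613 rad
tan C = Δλ / ΔM = +6.4448 → C = 261.18°

261.2°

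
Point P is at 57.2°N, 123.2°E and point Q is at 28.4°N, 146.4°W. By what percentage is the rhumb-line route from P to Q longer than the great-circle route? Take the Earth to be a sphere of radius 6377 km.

5.8%

Great circle: σ = 1.1631 rad → d_gc = Rσ = 7417.3 km
Rhumb: Δφ = -0.5027, Δλ = +1.5778, Δψ = -0.7058, q = Δφ/Δψ = 0.7122 → d_rh = R√(Δφ²+q²Δλ²) = 7850.0 km
Excess = (7850.0 − 7417.3) / 7417.3 = 432.7 / 7417.3 = 5.83% ≈ 5.8%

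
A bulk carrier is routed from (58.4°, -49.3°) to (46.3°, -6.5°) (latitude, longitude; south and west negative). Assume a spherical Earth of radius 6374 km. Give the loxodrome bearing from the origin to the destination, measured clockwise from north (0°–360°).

Meridional parts: M(φ₁)=+1.2624, M(φ₂)=+0.9138 → ΔM = -0.3486;  Δλ = +0.7470 rad
tan C = Δλ / ΔM = -2.1430 → C = 115.02°

115.0°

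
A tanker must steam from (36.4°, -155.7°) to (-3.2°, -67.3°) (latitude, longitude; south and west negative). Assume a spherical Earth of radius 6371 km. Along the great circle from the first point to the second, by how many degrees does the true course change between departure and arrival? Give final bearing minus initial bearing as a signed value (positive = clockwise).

At departure: θ₁ = atan2(sin Δλ cos φ₂, cos φ₁ sin φ₂ − sin φ₁ cos φ₂ cos Δλ) = 93.52°
At arrival: θ₂ = atan2(sin Δλ cos φ₁, −cos φ₂ sin φ₁ + sin φ₂ cos φ₁ cos Δλ) = 126.43°
Δθ = θ₂ − θ₁ = +32.9°

+32.9°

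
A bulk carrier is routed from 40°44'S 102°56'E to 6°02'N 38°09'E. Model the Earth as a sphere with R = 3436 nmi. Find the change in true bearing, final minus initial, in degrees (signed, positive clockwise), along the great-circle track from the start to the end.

Initial bearing θ₁ = atan2(sin Δλ cos φ₂, cos φ₁ sin φ₂ − sin φ₁ cos φ₂ cos Δλ) = 291.59°
Final bearing θ₂ = (initial bearing from the destination back to the start) + 180° = 314.89°
Δθ = θ₂ − θ₁ = +23.3°

+23.3°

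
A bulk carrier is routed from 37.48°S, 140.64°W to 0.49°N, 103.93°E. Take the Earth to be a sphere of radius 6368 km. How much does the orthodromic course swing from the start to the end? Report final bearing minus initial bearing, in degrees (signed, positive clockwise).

+55.9°

Initial bearing θ₁ = atan2(sin Δλ cos φ₂, cos φ₁ sin φ₂ − sin φ₁ cos φ₂ cos Δλ) = 254.26°
Final bearing θ₂ = (initial bearing from the destination back to the start) + 180° = 310.20°
Δθ = θ₂ − θ₁ = +55.9°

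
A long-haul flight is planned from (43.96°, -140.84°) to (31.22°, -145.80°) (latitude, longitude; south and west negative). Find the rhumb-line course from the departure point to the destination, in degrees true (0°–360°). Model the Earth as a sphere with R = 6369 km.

Δψ = ln[tan(π/4+φ₂/2)/tan(π/4+φ₁/2)] = -0.2819
Δλ = -0.0866 rad (taken the short way round)
course = atan2(Δλ, Δψ) = 197.07°

197.1°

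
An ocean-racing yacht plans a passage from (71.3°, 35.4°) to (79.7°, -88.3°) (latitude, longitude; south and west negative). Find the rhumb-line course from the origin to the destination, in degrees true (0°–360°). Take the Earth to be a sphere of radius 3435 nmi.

Δψ = ln[tan(π/4+φ₂/2)/tan(π/4+φ₁/2)] = +0.6026
Δλ = -2.1590 rad (taken the short way round)
course = atan2(Δλ, Δψ) = 285.60°

285.6°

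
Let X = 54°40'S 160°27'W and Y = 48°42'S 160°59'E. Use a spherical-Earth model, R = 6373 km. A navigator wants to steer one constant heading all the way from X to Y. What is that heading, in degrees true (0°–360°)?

284.0°

Δψ = ln[tan(π/4+φ₂/2)/tan(π/4+φ₁/2)] = +0.1683
Δλ = -0.6731 rad (taken the short way round)
course = atan2(Δλ, Δψ) = 284.04°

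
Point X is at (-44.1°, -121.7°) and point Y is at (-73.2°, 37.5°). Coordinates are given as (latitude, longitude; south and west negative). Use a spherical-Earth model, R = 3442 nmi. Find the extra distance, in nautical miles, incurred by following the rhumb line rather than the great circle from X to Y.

1217 nmi

Great circle: cos σ = sin φ₁ sin φ₂ + cos φ₁ cos φ₂ cos Δλ,  σ = 1.0790 rad → d_gc = 3714.0 nmi
Rhumb line: Δψ = -1.0535, q = Δφ/Δψ = 0.4821, d_rh = R√(Δφ²+q²Δλ²) = 4931.1 nmi
Excess = 4931.1 − 3714.0 = 1217.1 ≈ 1217 nmi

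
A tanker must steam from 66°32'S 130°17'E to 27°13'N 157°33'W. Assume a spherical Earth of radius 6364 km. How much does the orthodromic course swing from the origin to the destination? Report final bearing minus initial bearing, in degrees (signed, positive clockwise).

-39.5°

At departure: θ₁ = atan2(sin Δλ cos φ₂, cos φ₁ sin φ₂ − sin φ₁ cos φ₂ cos Δλ) = 62.97°
At arrival: θ₂ = atan2(sin Δλ cos φ₁, −cos φ₂ sin φ₁ + sin φ₂ cos φ₁ cos Δλ) = 23.51°
Δθ = θ₂ − θ₁ = -39.5°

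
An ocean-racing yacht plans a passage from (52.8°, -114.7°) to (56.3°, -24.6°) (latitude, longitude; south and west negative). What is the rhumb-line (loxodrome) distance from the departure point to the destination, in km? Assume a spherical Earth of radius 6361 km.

5810 km

Δψ = ln[tan(π/4+φ₂/2)/tan(π/4+φ₁/2)] = +0.1054;  Δφ = +0.0611 rad,  Δλ = +1.5725 rad
q = Δφ/Δψ = 0.5795
d = R·√(Δφ² + q²Δλ²) = 6361·0.91341 = 5810 km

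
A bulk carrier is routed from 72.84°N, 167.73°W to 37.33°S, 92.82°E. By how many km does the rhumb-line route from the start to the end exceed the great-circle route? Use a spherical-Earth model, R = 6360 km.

Great circle: cos σ = sin φ₁ sin φ₂ + cos φ₁ cos φ₂ cos Δλ,  σ = 2.2369 rad → d_gc = 14226.7 km
Rhumb line: Δψ = -2.5945, q = Δφ/Δψ = 0.7411, d_rh = R√(Δφ²+q²Δλ²) = 14713.5 km
Excess = 14713.5 − 14226.7 = 486.8 ≈ 487 km

487 km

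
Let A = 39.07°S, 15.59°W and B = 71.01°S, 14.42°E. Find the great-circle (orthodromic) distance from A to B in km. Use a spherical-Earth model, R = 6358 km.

3933 km

cos σ = sin φ₁ sin φ₂ + cos φ₁ cos φ₂ cos Δλ
      = sin(-39.07°)sin(-71.01°) + cos(-39.07°)cos(-71.01°)cos(30.01°) = 0.8147
σ = 35.439° → d = Rσ = 6358·0.61853 = 3933 km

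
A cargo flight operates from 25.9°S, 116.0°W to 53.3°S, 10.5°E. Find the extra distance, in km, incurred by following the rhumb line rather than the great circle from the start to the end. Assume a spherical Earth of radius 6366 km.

Great circle: cos σ = sin φ₁ sin φ₂ + cos φ₁ cos φ₂ cos Δλ,  σ = 1.5404 rad → d_gc = 9805.87 km
Rhumb line: Δψ = -0.6353, q = Δφ/Δψ = 0.7528, d_rh = R√(Δφ²+q²Δλ²) = 11009.36 km
Excess = 11009.36 − 9805.87 = 1203.49 ≈ 1203 km

1203 km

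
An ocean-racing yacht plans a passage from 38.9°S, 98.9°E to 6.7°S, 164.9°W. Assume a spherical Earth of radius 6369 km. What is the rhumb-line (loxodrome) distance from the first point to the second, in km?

10321 km

Rhumb course C = atan2(Δλ, Δψ) with Δψ = ln[tan(π/4+φ₂/2)/tan(π/4+φ₁/2)] = +0.6208, Δλ = +1.6790 → C = 69.71°
d = R·|Δφ| / |cos C| = 6369·0.56200 / 0.34682 = 10321 km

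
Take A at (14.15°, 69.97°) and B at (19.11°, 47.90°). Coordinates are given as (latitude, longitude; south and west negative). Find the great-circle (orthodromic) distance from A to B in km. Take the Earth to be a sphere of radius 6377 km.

cos σ = sin φ₁ sin φ₂ + cos φ₁ cos φ₂ cos Δλ
      = sin(14.15°)sin(19.11°) + cos(14.15°)cos(19.11°)cos(-22.07°) = 0.9291
σ = 21.702° → d = Rσ = 6377·0.37877 = 2415 km

2415 km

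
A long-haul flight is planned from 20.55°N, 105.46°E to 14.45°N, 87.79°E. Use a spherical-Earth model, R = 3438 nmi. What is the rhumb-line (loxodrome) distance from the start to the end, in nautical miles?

1075 nmi

Δψ = ln[tan(π/4+φ₂/2)/tan(π/4+φ₁/2)] = -0.1117;  Δφ = -0.1065 rad,  Δλ = -0.3084 rad
q = Δφ/Δψ = 0.9532
d = R·√(Δφ² + q²Δλ²) = 3438·0.31265 = 1075 nmi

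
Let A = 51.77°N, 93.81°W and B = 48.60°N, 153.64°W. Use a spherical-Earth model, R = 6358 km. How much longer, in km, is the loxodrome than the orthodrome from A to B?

119 km

Great circle: cos σ = sin φ₁ sin φ₂ + cos φ₁ cos φ₂ cos Δλ,  σ = 0.6519 rad → d_gc = 4145.08 km
Rhumb line: Δψ = -0.0864, q = Δφ/Δψ = 0.6400, d_rh = R√(Δφ²+q²Δλ²) = 4263.60 km
Excess = 4263.60 − 4145.08 = 118.52 ≈ 119 km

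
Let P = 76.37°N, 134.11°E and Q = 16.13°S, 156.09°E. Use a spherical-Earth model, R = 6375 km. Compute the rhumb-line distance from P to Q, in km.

10422 km

Δψ = ln[tan(π/4+φ₂/2)/tan(π/4+φ₁/2)] = -2.4097;  Δφ = -1.6144 rad,  Δλ = +0.3836 rad
q = Δφ/Δψ = 0.6700
d = R·√(Δφ² + q²Δλ²) = 6375·1.63476 = 10422 km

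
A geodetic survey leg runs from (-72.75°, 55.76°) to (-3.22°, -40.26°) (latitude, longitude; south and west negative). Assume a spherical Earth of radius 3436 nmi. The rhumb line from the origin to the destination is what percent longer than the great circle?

6.3%

Great circle: σ = 1.5482 rad → d_gc = Rσ = 5319.6 nmi
Rhumb: Δφ = +1.2135, Δλ = -1.6759, Δψ = +1.8297, q = Δφ/Δψ = 0.6632 → d_rh = R√(Δφ²+q²Δλ²) = 5654.3 nmi
Excess = (5654.3 − 5319.6) / 5319.6 = 334.7 / 5319.6 = 6.29% ≈ 6.3%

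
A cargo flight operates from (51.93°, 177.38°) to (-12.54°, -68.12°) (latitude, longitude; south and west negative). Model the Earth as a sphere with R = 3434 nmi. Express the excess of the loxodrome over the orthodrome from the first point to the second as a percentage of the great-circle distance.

3.8%

Great circle: σ = 2.0048 rad → d_gc = Rσ = 6884.6 nmi
Rhumb: Δφ = -1.1252, Δλ = +1.9984, Δψ = -1.2848, q = Δφ/Δψ = 0.8758 → d_rh = R√(Δφ²+q²Δλ²) = 7145.0 nmi
Excess = (7145.0 − 6884.6) / 6884.6 = 260.4 / 6884.6 = 3.78% ≈ 3.8%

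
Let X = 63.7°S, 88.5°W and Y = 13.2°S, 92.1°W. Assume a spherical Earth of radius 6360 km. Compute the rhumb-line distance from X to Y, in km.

Δψ = ln[tan(π/4+φ₂/2)/tan(π/4+φ₁/2)] = +1.2216;  Δφ = +0.8814 rad,  Δλ = -0.0628 rad
q = Δφ/Δψ = 0.7215
d = R·√(Δφ² + q²Δλ²) = 6360·0.88256 = 5613 km

5613 km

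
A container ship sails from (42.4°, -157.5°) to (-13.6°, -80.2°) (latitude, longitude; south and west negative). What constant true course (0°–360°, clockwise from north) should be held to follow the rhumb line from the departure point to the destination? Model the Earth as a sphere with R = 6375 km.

Δψ = ln[tan(π/4+φ₂/2)/tan(π/4+φ₁/2)] = -1.0582
Δλ = +1.3491 rad (taken the short way round)
course = atan2(Δλ, Δψ) = 128.11°

128.1°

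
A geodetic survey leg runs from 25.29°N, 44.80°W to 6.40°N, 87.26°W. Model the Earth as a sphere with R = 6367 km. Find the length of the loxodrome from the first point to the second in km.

4979 km

Rhumb course C = atan2(Δλ, Δψ) with Δψ = ln[tan(π/4+φ₂/2)/tan(π/4+φ₁/2)] = -0.3445, Δλ = -0.7411 → C = 245.07°
d = R·|Δφ| / |cos C| = 6367·0.32969 / 0.42158 = 4979 km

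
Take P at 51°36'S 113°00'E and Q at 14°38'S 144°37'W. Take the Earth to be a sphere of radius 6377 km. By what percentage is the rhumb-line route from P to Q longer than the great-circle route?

Great circle: σ = 1.5016 rad → d_gc = Rσ = 9576.0 km
Rhumb: Δφ = +0.6452, Δλ = +1.7869, Δψ = +0.7966, q = Δφ/Δψ = 0.8099 → d_rh = R√(Δφ²+q²Δλ²) = 10104.4 km
Excess = (10104.4 − 9576.0) / 9576.0 = 528.4 / 9576.0 = 5.52% ≈ 5.5%

5.5%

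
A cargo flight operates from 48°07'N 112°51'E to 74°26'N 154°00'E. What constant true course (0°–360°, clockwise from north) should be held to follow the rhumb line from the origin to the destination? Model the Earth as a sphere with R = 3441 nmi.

Meridional parts: M(φ₁)=+0.9605, M(φ₂)=+1.9901 → ΔM = +1.0296;  Δλ = +0.7182 rad
tan C = Δλ / ΔM = +0.6976 → C = 34.90°

34.9°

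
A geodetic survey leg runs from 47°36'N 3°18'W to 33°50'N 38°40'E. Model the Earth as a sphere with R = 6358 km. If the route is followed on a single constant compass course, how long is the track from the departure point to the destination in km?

Δψ = ln[tan(π/4+φ₂/2)/tan(π/4+φ₁/2)] = -0.3189;  Δφ = -0.2403 rad,  Δλ = +0.7325 rad
q = Δφ/Δψ = 0.7534
d = R·√(Δφ² + q²Δλ²) = 6358·0.60187 = 3827 km

3827 km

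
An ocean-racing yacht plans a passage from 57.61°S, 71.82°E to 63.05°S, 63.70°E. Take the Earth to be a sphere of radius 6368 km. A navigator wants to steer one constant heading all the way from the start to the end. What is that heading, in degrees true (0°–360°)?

216.4°

Δψ = ln[tan(π/4+φ₂/2)/tan(π/4+φ₁/2)] = -0.1923
Δλ = -0.1417 rad (taken the short way round)
course = atan2(Δλ, Δψ) = 216.39°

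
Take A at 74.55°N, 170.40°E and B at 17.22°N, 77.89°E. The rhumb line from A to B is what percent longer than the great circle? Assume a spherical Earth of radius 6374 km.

Great circle: σ = 1.2930 rad → d_gc = Rσ = 8241.8 km
Rhumb: Δφ = -1.0006, Δλ = -1.6146, Δψ = -1.6925, q = Δφ/Δψ = 0.5912 → d_rh = R√(Δφ²+q²Δλ²) = 8814.5 km
Excess = (8814.5 − 8241.8) / 8241.8 = 572.7 / 8241.8 = 6.949% ≈ 6.9%

6.9%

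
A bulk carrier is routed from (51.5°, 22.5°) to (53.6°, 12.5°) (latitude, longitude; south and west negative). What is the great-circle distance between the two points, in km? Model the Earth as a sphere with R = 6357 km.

Haversine: a = sin²(Δφ/2)+cos φ₁ cos φ₂ sin²(Δλ/2) = 0.00314;  σ = 2·atan2(√a,√(1−a))
σ = 6.427° → d = Rσ = 6357·0.11216 = 713 km

713 km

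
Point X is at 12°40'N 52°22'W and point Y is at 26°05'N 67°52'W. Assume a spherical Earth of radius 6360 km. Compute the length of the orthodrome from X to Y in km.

Haversine: a = sin²(Δφ/2)+cos φ₁ cos φ₂ sin²(Δλ/2) = 0.02958;  σ = 2·atan2(√a,√(1−a))
σ = 19.807° → d = Rσ = 6360·0.34570 = 2199 km

2199 km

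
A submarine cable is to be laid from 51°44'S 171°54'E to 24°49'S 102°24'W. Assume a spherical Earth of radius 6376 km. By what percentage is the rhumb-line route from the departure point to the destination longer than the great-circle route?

4.4%

Great circle: σ = 1.1900 rad → d_gc = Rσ = 7587.3 km
Rhumb: Δφ = +0.4698, Δλ = +1.4957, Δψ = +0.6113, q = Δφ/Δψ = 0.7685 → d_rh = R√(Δφ²+q²Δλ²) = 7917.8 km
Excess = (7917.8 − 7587.3) / 7587.3 = 330.5 / 7587.3 = 4.36% ≈ 4.4%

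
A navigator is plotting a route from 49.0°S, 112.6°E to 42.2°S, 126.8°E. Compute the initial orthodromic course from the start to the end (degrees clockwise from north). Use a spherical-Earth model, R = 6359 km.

60.9°

θ = atan2( sin Δλ·cos φ₂ ,  cos φ₁ sin φ₂ − sin φ₁ cos φ₂ cos Δλ )
  = atan2(+0.1817, +0.1013) = 60.86°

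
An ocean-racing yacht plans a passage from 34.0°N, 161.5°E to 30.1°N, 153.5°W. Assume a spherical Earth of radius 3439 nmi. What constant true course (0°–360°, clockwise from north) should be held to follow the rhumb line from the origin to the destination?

Meridional parts: M(φ₁)=+0.6317, M(φ₂)=+0.5513 → ΔM = -0.0803;  Δλ = +0.7854 rad
tan C = Δλ / ΔM = -9.7765 → C = 95.84°

95.8°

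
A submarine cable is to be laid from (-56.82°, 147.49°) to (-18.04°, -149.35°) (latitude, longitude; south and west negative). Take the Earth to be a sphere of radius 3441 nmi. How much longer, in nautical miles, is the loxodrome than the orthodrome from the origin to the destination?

79 nmi

Great circle: cos σ = sin φ₁ sin φ₂ + cos φ₁ cos φ₂ cos Δλ,  σ = 1.0540 rad → d_gc = 3626.7 nmi
Rhumb line: Δψ = +0.8907, q = Δφ/Δψ = 0.7599, d_rh = R√(Δφ²+q²Δλ²) = 3705.7 nmi
Excess = 3705.7 − 3626.7 = 79.0 ≈ 79 nmi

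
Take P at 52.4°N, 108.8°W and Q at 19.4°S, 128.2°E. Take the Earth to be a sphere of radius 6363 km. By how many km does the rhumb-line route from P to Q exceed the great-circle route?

Great circle: cos σ = sin φ₁ sin φ₂ + cos φ₁ cos φ₂ cos Δλ,  σ = 2.1854 rad → d_gc = 13905.5 km
Rhumb line: Δψ = -1.4228, q = Δφ/Δψ = 0.8808, d_rh = R√(Δφ²+q²Δλ²) = 14433.5 km
Excess = 14433.5 − 13905.5 = 528.0 ≈ 528 km

528 km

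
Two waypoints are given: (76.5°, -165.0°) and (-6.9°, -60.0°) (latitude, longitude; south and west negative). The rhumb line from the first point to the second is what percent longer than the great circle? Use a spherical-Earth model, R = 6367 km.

7.3%

Great circle: σ = 1.7485 rad → d_gc = Rσ = 11132.9 km
Rhumb: Δφ = -1.4556, Δλ = +1.8326, Δψ = -2.2548, q = Δφ/Δψ = 0.6456 → d_rh = R√(Δφ²+q²Δλ²) = 11942.9 km
Excess = (11942.9 − 11132.9) / 11132.9 = 810.0 / 11132.9 = 7.28% ≈ 7.3%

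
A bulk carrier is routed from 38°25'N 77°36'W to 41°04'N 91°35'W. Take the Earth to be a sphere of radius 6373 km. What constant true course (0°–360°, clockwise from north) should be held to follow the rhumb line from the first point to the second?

283.8°

Δψ = ln[tan(π/4+φ₂/2)/tan(π/4+φ₁/2)] = +0.0602
Δλ = -0.2441 rad (taken the short way round)
course = atan2(Δλ, Δψ) = 283.85°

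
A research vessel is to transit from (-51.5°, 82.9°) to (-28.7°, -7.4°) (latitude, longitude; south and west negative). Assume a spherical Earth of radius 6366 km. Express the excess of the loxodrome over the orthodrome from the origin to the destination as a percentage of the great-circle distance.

Great circle: σ = 1.1886 rad → d_gc = Rσ = 7566.6 km
Rhumb: Δφ = +0.3979, Δλ = -1.5760, Δψ = +0.5288, q = Δφ/Δψ = 0.7525 → d_rh = R√(Δφ²+q²Δλ²) = 7963.9 km
Excess = (7963.9 − 7566.6) / 7566.6 = 397.3 / 7566.6 = 5.251% ≈ 5.3%

5.3%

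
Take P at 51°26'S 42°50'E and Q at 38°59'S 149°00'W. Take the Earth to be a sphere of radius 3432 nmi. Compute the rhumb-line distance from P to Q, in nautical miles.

7094 nmi

Δψ = ln[tan(π/4+φ₂/2)/tan(π/4+φ₁/2)] = +0.3103;  Δφ = +0.2173 rad,  Δλ = +2.9351 rad
q = Δφ/Δψ = 0.7003
d = R·√(Δφ² + q²Δλ²) = 3432·2.06691 = 7094 nmi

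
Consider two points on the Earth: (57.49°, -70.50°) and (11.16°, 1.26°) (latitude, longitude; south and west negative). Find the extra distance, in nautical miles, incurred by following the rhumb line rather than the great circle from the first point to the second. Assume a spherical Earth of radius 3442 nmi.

110 nmi

Great circle: cos σ = sin φ₁ sin φ₂ + cos φ₁ cos φ₂ cos Δλ,  σ = 1.2363 rad → d_gc = 4255.5 nmi
Rhumb line: Δψ = -1.0365, q = Δφ/Δψ = 0.7802, d_rh = R√(Δφ²+q²Δλ²) = 4365.5 nmi
Excess = 4365.5 − 4255.5 = 110.0 ≈ 110 nmi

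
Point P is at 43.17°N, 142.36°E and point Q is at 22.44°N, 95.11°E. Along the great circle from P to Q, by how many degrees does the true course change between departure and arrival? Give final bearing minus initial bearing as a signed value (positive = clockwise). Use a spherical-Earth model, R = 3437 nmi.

-27.1°

At departure: θ₁ = atan2(sin Δλ cos φ₂, cos φ₁ sin φ₂ − sin φ₁ cos φ₂ cos Δλ) = 257.47°
At arrival: θ₂ = atan2(sin Δλ cos φ₁, −cos φ₂ sin φ₁ + sin φ₂ cos φ₁ cos Δλ) = 230.38°
Δθ = θ₂ − θ₁ = -27.1°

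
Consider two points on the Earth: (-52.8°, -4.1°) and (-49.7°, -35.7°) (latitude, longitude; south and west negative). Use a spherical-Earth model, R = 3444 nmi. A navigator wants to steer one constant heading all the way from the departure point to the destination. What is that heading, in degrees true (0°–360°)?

278.9°

Meridional parts: M(φ₁)=-1.0890, M(φ₂)=-1.0026 → ΔM = +0.0865;  Δλ = -0.5515 rad
tan C = Δλ / ΔM = -6.3772 → C = 278.91°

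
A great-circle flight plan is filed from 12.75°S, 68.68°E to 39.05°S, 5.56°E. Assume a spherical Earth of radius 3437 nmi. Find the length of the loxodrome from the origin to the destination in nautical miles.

Rhumb course C = atan2(Δλ, Δψ) with Δψ = ln[tan(π/4+φ₂/2)/tan(π/4+φ₁/2)] = -0.5170, Δλ = -1.1017 → C = 244.86°
d = R·|Δφ| / |cos C| = 3437·0.45902 / 0.42485 = 3713 nmi

3713 nmi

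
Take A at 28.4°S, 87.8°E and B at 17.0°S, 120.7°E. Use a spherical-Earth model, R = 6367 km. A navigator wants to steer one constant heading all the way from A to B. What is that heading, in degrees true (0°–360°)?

69.4°

Meridional parts: M(φ₁)=-0.5173, M(φ₂)=-0.3012 → ΔM = +0.2162;  Δλ = +0.5742 rad
tan C = Δλ / ΔM = +2.6565 → C = 69.37°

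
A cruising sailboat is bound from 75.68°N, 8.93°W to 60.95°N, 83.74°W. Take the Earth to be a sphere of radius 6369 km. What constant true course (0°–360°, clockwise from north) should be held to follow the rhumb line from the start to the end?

Δψ = ln[tan(π/4+φ₂/2)/tan(π/4+φ₁/2)] = -0.7239
Δλ = -1.3057 rad (taken the short way round)
course = atan2(Δλ, Δψ) = 241.00°

241.0°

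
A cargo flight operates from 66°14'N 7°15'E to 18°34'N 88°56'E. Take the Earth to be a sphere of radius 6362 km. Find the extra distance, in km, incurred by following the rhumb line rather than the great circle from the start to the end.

366 km

Great circle: cos σ = sin φ₁ sin φ₂ + cos φ₁ cos φ₂ cos Δλ,  σ = 1.2168 rad → d_gc = 7741.2 km
Rhumb line: Δψ = -1.2287, q = Δφ/Δψ = 0.6771, d_rh = R√(Δφ²+q²Δλ²) = 8107.1 km
Excess = 8107.1 − 7741.2 = 365.9 ≈ 366 km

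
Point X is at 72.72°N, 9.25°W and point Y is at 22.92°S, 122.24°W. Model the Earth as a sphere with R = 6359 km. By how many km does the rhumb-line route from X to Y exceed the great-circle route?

831 km

Great circle: cos σ = sin φ₁ sin φ₂ + cos φ₁ cos φ₂ cos Δλ,  σ = 2.0700 rad → d_gc = 13163.1 km
Rhumb line: Δψ = -2.2954, q = Δφ/Δψ = 0.7272, d_rh = R√(Δφ²+q²Δλ²) = 13994.2 km
Excess = 13994.2 − 13163.1 = 831.1 ≈ 831 km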